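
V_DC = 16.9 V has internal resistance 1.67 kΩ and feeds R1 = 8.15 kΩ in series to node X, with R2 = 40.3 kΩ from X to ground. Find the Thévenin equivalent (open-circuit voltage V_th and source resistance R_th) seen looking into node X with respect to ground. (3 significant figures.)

V_th ≈ 13.6 V, R_th ≈ 7.90 kΩ

R1' = 1.67 + 8.15 = 9.820 kΩ (source resistance + R1).
V_th is the unloaded tap voltage: V_DC · R2/(R1'+R2) = 16.9 × 0.8041 = 13.59 V.
Looking into X with the source shorted: R_th = R1'·R2/(R1'+R2) = 9.820 × 40.3/50.12 = 7.896 kΩ.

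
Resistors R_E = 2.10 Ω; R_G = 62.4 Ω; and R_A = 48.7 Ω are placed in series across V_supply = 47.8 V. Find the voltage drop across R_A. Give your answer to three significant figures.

V ≈ 20.6 V

Series total: ΣR = 2.10 + 62.4 + 48.7 = 113.2 Ω.
V = V_supply · R/ΣR = 47.8 × 0.4302 = 20.56 V.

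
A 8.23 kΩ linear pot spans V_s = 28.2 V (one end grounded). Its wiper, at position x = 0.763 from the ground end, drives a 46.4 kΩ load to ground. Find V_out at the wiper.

Lower segment x·R_p = 6.279 kΩ; upper segment (1−x)·R_p = 1.951 kΩ.
(x·R_p) ‖ R_L = 5.531 kΩ.
Then V_out = V_s · 5.531/(1.951 + 5.531) = 20.85 V.

V_out ≈ 20.8 V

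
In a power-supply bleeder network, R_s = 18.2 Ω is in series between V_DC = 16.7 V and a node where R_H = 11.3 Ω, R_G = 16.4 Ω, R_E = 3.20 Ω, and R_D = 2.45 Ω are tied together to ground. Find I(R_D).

Combine the parallel branches: R_p = (1/11.3 + 1/16.4 + 1/3.20 + 1/2.45)⁻¹ = 1.149 Ω.
V_A = 16.7 × 1.149/19.35 = 0.9919 V.
I(R_D) = V_A / R_D = 0.9919/2.45 = 0.4049 A.
(Check via current divider: I_total = 0.8631 A; share G_k/ΣG = 0.4691 → same result.)

I ≈ 0.405 A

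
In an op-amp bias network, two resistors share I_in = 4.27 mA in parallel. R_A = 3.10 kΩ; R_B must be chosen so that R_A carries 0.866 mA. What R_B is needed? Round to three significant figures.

R_B ≈ 0.789 kΩ

The fraction through R_A equals R_B/(R_A+R_B).
0.866/4.27 = R_B/(R_A + R_B) → R_B = R_A · (0.2028)/(1 − 0.2028) = 3.10 × 0.2544 = 0.7887 kΩ.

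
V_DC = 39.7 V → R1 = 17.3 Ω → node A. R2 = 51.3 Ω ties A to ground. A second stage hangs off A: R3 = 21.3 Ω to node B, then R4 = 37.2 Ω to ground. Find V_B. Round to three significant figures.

The second stage (R3 + R4 = 58.50 Ω) loads node A in parallel with R2.
R2 ‖ (R3+R4) = 27.33 Ω.
First divider: V_A = V_DC · 27.33/(17.3 + 27.33) = 24.31 V.
V_B = V_A × 0.6359 = 15.46 V.

V_B ≈ 15.5 V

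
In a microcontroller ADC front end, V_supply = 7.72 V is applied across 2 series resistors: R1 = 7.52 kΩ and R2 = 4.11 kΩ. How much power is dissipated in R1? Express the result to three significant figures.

P ≈ 3.31 mW

Series current I = V_supply/ΣR = 7.72/11.63 = 0.6638 mA.
V(R1) = I·R = 4.992 V; P = V·I = 4.992 × 0.6638 = 3.314 mW.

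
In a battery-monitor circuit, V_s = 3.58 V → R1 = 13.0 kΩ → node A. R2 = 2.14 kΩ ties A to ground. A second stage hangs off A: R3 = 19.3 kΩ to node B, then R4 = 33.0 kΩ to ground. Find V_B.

V_B ≈ 0.308 V

The second stage (R3 + R4 = 52.30 kΩ) loads node A in parallel with R2.
Effective lower resistance at A: R2 ‖ 52.30 = 2.056 kΩ.
V_A = 3.58 × 2.056/(13.0 + 2.056) = 0.4888 V.
V_B = V_A × 0.6310 = 0.3085 V.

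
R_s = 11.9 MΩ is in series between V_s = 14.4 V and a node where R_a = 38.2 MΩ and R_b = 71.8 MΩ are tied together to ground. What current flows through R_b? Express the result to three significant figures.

Parallel bank: R_p = 1/(1/38.2 + 1/71.8) = 24.93 MΩ.
V_A by voltage divider: V_A = 14.4 × 24.93/(11.9 + 24.93) = 9.748 V.
I(R_b) = V_A / R_b = 9.748/71.8 = 0.1358 µA.
(Check via current divider: I_total = 0.3909 µA; share G_k/ΣG = 0.3473 → same result.)

I ≈ 0.136 µA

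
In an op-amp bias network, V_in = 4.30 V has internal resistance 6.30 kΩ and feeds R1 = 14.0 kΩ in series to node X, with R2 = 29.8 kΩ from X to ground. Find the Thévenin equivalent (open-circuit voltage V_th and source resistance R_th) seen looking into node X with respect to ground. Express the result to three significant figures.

R1' = 6.30 + 14.0 = 20.30 kΩ (source resistance + R1).
Open-circuit (no load on X): V_th = V_in · R2/(R1' + R2) = 4.30 × 29.8/(20.30 + 29.8) = 2.558 V.
With V_in suppressed (replaced by a short), R_th = R1' ‖ R2 = (20.30 × 29.8)/(20.30 + 29.8) = 12.07 kΩ.

V_th ≈ 2.56 V, R_th ≈ 12.1 kΩ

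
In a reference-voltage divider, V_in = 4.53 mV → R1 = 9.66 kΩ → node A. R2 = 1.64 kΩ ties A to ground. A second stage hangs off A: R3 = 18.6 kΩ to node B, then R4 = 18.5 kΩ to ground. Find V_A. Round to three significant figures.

Node A sees R2 in parallel with the series input of stage 2, R3 + R4 = 37.10 kΩ.
Effective lower resistance at A: R2 ‖ 37.10 = 1.571 kΩ.
First divider: V_A = V_in · 1.571/(9.66 + 1.571) = 0.6335 mV.

V_A ≈ 0.634 mV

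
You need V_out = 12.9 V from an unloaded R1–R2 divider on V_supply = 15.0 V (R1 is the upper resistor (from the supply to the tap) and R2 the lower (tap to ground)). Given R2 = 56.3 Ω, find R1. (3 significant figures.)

The divider ratio is R2/(R1+R2) = 12.9/15.0 = 0.8600.
R1 = R2·(1/k − 1) = 56.3 × 0.1628 = 9.165 Ω.

R1 ≈ 9.17 Ω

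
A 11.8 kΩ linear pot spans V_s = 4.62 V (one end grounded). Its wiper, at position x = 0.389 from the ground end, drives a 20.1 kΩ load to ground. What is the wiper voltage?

V_out ≈ 1.58 V

Lower segment x·R_p = 4.590 kΩ; upper segment (1−x)·R_p = 7.210 kΩ.
(x·R_p) ‖ R_L = 3.737 kΩ.
Loaded-divider output: V_out = 4.62 × 0.3414 = 1.577 V.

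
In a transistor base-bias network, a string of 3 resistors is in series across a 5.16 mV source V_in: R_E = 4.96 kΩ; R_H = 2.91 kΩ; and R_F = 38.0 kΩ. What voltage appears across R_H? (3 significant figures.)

V ≈ 0.327 mV

ΣR = 4.96 + 2.91 + 38.0 = 45.87 kΩ.
Voltage divider: V = V_in · (2.910 / 45.87) = 5.16 × 0.06344 = 0.3274 mV.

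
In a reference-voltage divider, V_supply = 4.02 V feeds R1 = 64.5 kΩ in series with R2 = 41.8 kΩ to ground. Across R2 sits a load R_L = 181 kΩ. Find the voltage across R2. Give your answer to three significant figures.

V_out ≈ 1.39 V

First combine the lower leg with the load: R2 ‖ R_L = 33.96 kΩ.
Voltage divider with the loaded lower leg: V_out = 4.02 × 33.96/(64.5 + 33.96) = 4.02 × 0.3449 = 1.386 V.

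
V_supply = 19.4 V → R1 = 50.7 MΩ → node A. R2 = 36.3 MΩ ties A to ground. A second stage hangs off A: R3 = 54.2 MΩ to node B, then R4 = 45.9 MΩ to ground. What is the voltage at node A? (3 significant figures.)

The second stage (R3 + R4 = 100.1 MΩ) loads node A in parallel with R2.
Effective lower resistance at A: R2 ‖ 100.1 = 26.64 MΩ.
First divider: V_A = V_supply · 26.64/(50.7 + 26.64) = 6.682 V.

V_A ≈ 6.68 V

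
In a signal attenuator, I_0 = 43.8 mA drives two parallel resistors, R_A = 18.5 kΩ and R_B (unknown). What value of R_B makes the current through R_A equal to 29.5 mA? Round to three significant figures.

Two-branch current divider: I_A = I_0 · R_B/(R_A + R_B).
29.5/43.8 = R_B/(R_A + R_B) → R_B = R_A · (0.6735)/(1 − 0.6735) = 18.5 × 2.063 = 38.16 kΩ.

R_B ≈ 38.2 kΩ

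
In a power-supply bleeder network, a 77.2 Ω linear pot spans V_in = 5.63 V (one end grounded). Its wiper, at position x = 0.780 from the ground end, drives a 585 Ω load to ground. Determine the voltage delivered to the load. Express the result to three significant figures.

V_out ≈ 4.29 V

Split the track: R_lower = x·R_p = 60.22 Ω, R_upper = (1−x)·R_p = 16.98 Ω.
R_L loads the lower segment: effective lower R = 54.60 Ω.
Loaded-divider output: V_out = 5.63 × 0.7627 = 4.294 V.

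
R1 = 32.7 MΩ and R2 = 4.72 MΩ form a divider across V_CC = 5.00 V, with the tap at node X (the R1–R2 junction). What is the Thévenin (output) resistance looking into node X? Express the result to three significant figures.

With V_CC suppressed (replaced by a short), R_th = R1 ‖ R2 = (32.70 × 4.72)/(32.70 + 4.72) = 4.125 MΩ.

R_th ≈ 4.12 MΩ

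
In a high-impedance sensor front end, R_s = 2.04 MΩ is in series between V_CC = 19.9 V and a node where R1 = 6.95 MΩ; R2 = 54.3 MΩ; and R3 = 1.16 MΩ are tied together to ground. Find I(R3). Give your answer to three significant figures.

Equivalent of the parallel group: R_p = 0.9762 MΩ.
V_A = 19.9 × 0.9762/3.016 = 6.441 V.
Branch current I = V_A/R3 = 6.441/1.16 = 5.552 µA.

I ≈ 5.55 µA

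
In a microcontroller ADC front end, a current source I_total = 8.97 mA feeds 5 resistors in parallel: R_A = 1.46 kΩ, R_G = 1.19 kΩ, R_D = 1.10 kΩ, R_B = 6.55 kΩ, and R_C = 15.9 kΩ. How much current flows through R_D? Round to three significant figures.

Conductances: ΣG = 1/1.46 + 1/1.19 + 1/1.10 + 1/6.55 + 1/15.9 = 2.650 (1/kΩ).
By the current-divider rule, I = I_total · G_k/ΣG = 8.97 × 0.3431 = 3.077 mA.

I ≈ 3.08 mA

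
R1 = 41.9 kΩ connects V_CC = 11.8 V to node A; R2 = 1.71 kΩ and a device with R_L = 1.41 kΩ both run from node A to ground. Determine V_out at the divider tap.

V_out ≈ 0.214 V

R2 ‖ R_L = (1.71 × 1.41)/(1.71 + 1.41) = 0.7728 kΩ.
Voltage divider with the loaded lower leg: V_out = 11.8 × 0.7728/(41.9 + 0.7728) = 11.8 × 0.01811 = 0.2137 V.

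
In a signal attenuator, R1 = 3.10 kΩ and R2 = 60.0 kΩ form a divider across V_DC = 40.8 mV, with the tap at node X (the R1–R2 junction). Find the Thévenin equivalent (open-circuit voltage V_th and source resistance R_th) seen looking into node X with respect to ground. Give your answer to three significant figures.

V_th is the unloaded tap voltage: V_DC · R2/(R1+R2) = 40.8 × 0.9509 = 38.80 mV.
With V_DC suppressed (replaced by a short), R_th = R1 ‖ R2 = (3.100 × 60.0)/(3.100 + 60.0) = 2.948 kΩ.

V_th ≈ 38.8 mV, R_th ≈ 2.95 kΩ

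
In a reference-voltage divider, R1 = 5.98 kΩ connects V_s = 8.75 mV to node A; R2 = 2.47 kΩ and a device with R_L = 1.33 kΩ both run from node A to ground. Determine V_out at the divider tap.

V_out ≈ 1.11 mV

R2 ‖ R_L = (2.47 × 1.33)/(2.47 + 1.33) = 0.8645 kΩ.
Voltage divider with the loaded lower leg: V_out = 8.75 × 0.8645/(5.98 + 0.8645) = 8.75 × 0.1263 = 1.105 mV.
(Unloaded it would be 2.56 mV; the load pulls it down.)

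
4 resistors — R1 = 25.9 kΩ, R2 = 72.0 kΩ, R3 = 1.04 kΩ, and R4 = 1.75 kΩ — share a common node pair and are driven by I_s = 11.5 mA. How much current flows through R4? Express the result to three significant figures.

Conductances: ΣG = 1/25.9 + 1/72.0 + 1/1.04 + 1/1.75 = 1.585 (1/kΩ).
R4 takes the fraction G_k/ΣG = 0.5714/1.585 = 0.3604, so I = 11.5 × 0.3604 = 4.145 mA.

I ≈ 4.14 mA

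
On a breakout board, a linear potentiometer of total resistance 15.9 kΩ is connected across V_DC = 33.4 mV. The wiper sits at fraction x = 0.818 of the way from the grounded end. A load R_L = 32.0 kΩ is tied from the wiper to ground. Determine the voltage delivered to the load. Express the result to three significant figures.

V_out ≈ 25.4 mV

Lower segment x·R_p = 13.01 kΩ; upper segment (1−x)·R_p = 2.894 kΩ.
R_L loads the lower segment: effective lower R = 9.248 kΩ.
Loaded-divider output: V_out = 33.4 × 0.7617 = 25.44 mV.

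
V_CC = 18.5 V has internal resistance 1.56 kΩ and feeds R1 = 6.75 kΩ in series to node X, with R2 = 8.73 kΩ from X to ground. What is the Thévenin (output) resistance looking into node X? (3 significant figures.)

R_th ≈ 4.26 kΩ

R1' = 1.56 + 6.75 = 8.310 kΩ (source resistance + R1).
Zeroing V_CC shorts the top of R1' to ground, so R_th = R1' ‖ R2 = 4.257 kΩ.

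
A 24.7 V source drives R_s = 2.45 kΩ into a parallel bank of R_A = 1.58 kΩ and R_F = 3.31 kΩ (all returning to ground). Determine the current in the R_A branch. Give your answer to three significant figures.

I ≈ 4.75 mA

Equivalent of the parallel group: R_p = 1.069 kΩ.
Node voltage V_A = V_CC · R_p/(R_s + R_p) = 24.7 × 0.3039 = 7.506 V.
Branch current I = V_A/R_A = 7.506/1.58 = 4.750 mA.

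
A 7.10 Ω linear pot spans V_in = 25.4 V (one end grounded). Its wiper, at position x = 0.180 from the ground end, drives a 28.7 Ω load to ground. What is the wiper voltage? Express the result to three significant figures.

Lower segment x·R_p = 1.278 Ω; upper segment (1−x)·R_p = 5.822 Ω.
R_L loads the lower segment: effective lower R = 1.224 Ω.
Then V_out = V_in · 1.224/(5.822 + 1.224) = 4.411 V.
(Unloaded: V_out = x·V_in = 4.57 V.)

V_out ≈ 4.41 V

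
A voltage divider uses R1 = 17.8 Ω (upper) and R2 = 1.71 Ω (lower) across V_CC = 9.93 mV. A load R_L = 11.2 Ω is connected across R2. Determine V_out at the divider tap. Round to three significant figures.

V_out ≈ 0.764 mV

R2 ‖ R_L = (1.71 × 11.2)/(1.71 + 11.2) = 1.484 Ω.
Voltage divider with the loaded lower leg: V_out = 9.93 × 1.484/(17.8 + 1.484) = 9.93 × 0.07693 = 0.7639 mV.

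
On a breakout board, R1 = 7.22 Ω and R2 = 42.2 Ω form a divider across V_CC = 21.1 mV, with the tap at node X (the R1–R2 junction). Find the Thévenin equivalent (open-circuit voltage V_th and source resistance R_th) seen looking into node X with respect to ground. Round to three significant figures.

V_th ≈ 18.0 mV, R_th ≈ 6.17 Ω

Open-circuit (no load on X): V_th = V_CC · R2/(R1 + R2) = 21.1 × 42.2/(7.220 + 42.2) = 18.02 mV.
Zeroing V_CC shorts the top of R1 to ground, so R_th = R1 ‖ R2 = 6.165 Ω.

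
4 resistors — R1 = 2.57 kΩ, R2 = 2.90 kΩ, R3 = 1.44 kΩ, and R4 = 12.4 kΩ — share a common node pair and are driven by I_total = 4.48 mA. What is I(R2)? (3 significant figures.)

Conductances: ΣG = 1/2.57 + 1/2.90 + 1/1.44 + 1/12.4 = 1.509 (1/kΩ).
Current divider: I(R2) = I_total · G_k/ΣG = 4.48 × (0.3448/1.509) = 4.48 × 0.2285 = 1.024 mA.

I ≈ 1.02 mA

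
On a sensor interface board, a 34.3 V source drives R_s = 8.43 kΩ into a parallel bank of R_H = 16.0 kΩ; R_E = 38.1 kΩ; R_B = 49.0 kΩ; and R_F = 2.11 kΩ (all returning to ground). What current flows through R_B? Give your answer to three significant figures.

Combine the parallel branches: R_p = (1/16.0 + 1/38.1 + 1/49.0 + 1/2.11)⁻¹ = 1.715 kΩ.
V_A = 34.3 × 1.715/10.15 = 5.798 V.
Branch current I = V_A/R_B = 5.798/49.0 = 0.1183 mA.
(Equivalently: I_total = 3.381 mA, then current-divider fraction G_k/ΣG = 0.03500.)

I ≈ 0.118 mA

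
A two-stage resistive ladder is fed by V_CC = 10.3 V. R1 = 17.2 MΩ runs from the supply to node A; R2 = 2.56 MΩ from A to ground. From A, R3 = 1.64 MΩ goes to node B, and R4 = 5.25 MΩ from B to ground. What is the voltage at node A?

Looking into the second stage from A: R3 + R4 = 6.890 MΩ appears in parallel with R2.
R2 ‖ (R3+R4) = 1.866 MΩ.
So V_A = 10.3 × 0.09789 = 1.008 V.

V_A ≈ 1.01 V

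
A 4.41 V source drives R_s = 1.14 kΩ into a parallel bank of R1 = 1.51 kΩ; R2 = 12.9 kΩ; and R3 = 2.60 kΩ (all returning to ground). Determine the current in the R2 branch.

Equivalent of the parallel group: R_p = 0.8894 kΩ.
Node voltage V_A = V_supply · R_p/(R_s + R_p) = 4.41 × 0.4383 = 1.933 V.
I(R2) = V_A / R2 = 1.933/12.9 = 0.1498 mA.

I ≈ 0.150 mA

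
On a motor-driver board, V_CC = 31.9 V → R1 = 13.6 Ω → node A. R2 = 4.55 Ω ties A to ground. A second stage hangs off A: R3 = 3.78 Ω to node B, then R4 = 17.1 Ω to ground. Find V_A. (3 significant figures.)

The second stage (R3 + R4 = 20.88 Ω) loads node A in parallel with R2.
R2 ‖ (R3+R4) = 3.736 Ω.
So V_A = 31.9 × 0.2155 = 6.874 V.

V_A ≈ 6.87 V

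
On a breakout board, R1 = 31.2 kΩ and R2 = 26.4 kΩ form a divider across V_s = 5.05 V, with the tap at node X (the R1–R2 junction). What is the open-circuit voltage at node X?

V_th is the unloaded tap voltage: V_s · R2/(R1+R2) = 5.05 × 0.4583 = 2.315 V.

V_th ≈ 2.31 V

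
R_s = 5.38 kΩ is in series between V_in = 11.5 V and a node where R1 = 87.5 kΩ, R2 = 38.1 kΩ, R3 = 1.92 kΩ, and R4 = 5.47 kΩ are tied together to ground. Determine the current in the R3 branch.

Combine the parallel branches: R_p = (1/87.5 + 1/38.1 + 1/1.92 + 1/5.47)⁻¹ = 1.349 kΩ.
V_A = 11.5 × 1.349/6.729 = 2.305 V.
I(R3) = V_A / R3 = 2.305/1.92 = 1.201 mA.

I ≈ 1.20 mA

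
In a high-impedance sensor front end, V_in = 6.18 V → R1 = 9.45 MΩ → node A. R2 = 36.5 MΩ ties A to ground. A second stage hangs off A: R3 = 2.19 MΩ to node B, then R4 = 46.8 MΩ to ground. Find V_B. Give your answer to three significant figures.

Node A sees R2 in parallel with the series input of stage 2, R3 + R4 = 48.99 MΩ.
R2 ‖ (R3+R4) = 20.92 MΩ.
V_A = 6.18 × 20.92/(9.45 + 20.92) = 4.257 V.
Stage 2 is unloaded, so V_B = V_A · R4/(R3+R4) = 4.257 × 46.8/48.99 = 4.066 V.

V_B ≈ 4.07 V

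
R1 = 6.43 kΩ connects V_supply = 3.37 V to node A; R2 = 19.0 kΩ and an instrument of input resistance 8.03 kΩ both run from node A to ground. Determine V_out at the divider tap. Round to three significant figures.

V_out ≈ 1.58 V

First combine the lower leg with the load: R2 ‖ R_L = 5.644 kΩ.
Now apply the divider: V_out = 3.37 × 0.4675 = 1.575 V.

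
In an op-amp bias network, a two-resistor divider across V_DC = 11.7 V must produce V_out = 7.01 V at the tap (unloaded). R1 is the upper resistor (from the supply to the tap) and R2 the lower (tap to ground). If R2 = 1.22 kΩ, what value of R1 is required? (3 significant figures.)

R1 ≈ 0.816 kΩ

Required fraction k = V_out/V_DC = 0.5991.
So R1 = R2 · (V_DC/V_out − 1) = 1.22 × (11.7/7.01 − 1) = 1.22 × 0.6690 = 0.8162 kΩ.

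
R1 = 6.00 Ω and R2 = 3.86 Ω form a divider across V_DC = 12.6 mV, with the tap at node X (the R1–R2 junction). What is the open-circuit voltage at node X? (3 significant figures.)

V_th ≈ 4.93 mV

With X open, the divider is unloaded: V_th = 12.6 × 3.86/9.860 = 4.933 mV.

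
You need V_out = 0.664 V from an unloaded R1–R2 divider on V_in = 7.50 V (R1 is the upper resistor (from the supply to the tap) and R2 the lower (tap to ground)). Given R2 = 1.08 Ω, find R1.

R1 ≈ 11.1 Ω

V_out/V_in = R2/(R1+R2) = 0.08853.
Rearranging, R1 = R2·(1−k)/k = 1.08 × 10.30 = 11.12 Ω.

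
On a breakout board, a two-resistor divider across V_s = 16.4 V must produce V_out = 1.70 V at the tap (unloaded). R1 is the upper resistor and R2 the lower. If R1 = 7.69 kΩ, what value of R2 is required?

The divider ratio is R2/(R1+R2) = 1.70/16.4 = 0.1037.
So R2 = R1 · V_out/(V_s − V_out) = 7.69 × 1.70/(16.4 − 1.70) = 7.69 × 0.1156 = 0.8893 kΩ.

R2 ≈ 0.889 kΩ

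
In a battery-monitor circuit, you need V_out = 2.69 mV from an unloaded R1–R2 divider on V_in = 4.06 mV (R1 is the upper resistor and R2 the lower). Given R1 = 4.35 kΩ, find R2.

R2 ≈ 8.54 kΩ

The divider ratio is R2/(R1+R2) = 2.69/4.06 = 0.6626.
So R2 = R1 · V_out/(V_in − V_out) = 4.35 × 2.69/(4.06 − 2.69) = 4.35 × 1.964 = 8.541 kΩ.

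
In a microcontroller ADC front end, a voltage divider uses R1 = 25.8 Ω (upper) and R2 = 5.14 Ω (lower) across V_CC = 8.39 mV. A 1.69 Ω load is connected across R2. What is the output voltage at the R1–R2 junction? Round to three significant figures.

V_out ≈ 0.394 mV

R2 ‖ R_L = (5.14 × 1.69)/(5.14 + 1.69) = 1.272 Ω.
Voltage divider with the loaded lower leg: V_out = 8.39 × 1.272/(25.8 + 1.272) = 8.39 × 0.04698 = 0.3942 mV.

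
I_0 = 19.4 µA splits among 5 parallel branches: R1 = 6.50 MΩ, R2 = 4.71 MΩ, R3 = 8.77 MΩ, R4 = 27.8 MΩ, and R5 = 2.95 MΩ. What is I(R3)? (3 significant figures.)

Total conductance ΣG = 1/6.50 + 1/4.71 + 1/8.77 + 1/27.8 + 1/2.95 = 0.8551 (units of 1/MΩ).
By the current-divider rule, I = I_0 · G_k/ΣG = 19.4 × 0.1333 = 2.587 µA.

I ≈ 2.59 µA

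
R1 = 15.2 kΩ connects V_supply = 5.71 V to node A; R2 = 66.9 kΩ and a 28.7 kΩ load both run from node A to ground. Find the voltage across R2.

V_out ≈ 3.25 V

First combine the lower leg with the load: R2 ‖ R_L = 20.08 kΩ.
Then V_out = V_supply · R2'/(R1 + R2') = 5.71 × 20.08/35.28 = 3.250 V.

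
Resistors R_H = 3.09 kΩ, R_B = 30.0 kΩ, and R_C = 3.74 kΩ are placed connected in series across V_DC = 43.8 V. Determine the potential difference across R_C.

V ≈ 4.45 V

ΣR = 3.09 + 30.0 + 3.74 = 36.83 kΩ.
Voltage divider: V = V_DC · (3.740 / 36.83) = 43.8 × 0.1015 = 4.448 V.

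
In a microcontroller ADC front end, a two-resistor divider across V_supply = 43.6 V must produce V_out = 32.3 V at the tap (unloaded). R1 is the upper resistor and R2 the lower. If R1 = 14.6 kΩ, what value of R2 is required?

R2 ≈ 41.7 kΩ

The divider ratio is R2/(R1+R2) = 32.3/43.6 = 0.7408.
So R2 = R1 · V_out/(V_supply − V_out) = 14.6 × 32.3/(43.6 − 32.3) = 14.6 × 2.858 = 41.73 kΩ.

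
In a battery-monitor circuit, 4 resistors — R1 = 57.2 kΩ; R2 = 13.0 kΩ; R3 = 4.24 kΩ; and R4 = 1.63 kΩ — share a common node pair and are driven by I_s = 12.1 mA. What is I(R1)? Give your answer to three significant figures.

I ≈ 0.224 mA

Conductances: ΣG = 1/57.2 + 1/13.0 + 1/4.24 + 1/1.63 = 0.9438 (1/kΩ).
Current divider: I(R1) = I_s · G_k/ΣG = 12.1 × (0.01748/0.9438) = 12.1 × 0.01852 = 0.2241 mA.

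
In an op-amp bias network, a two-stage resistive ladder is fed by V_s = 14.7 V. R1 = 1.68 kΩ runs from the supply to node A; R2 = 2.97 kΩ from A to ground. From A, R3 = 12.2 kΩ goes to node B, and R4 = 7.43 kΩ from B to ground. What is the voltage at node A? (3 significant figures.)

Node A sees R2 in parallel with the series input of stage 2, R3 + R4 = 19.63 kΩ.
Effective lower resistance at A: R2 ‖ 19.63 = 2.580 kΩ.
So V_A = 14.7 × 0.6056 = 8.902 V.

V_A ≈ 8.90 V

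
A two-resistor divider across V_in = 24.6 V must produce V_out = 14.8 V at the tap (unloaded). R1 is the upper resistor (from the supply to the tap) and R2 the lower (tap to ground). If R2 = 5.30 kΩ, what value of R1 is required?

The divider ratio is R2/(R1+R2) = 14.8/24.6 = 0.6016.
Rearranging, R1 = R2·(1−k)/k = 5.30 × 0.6622 = 3.509 kΩ.

R1 ≈ 3.51 kΩ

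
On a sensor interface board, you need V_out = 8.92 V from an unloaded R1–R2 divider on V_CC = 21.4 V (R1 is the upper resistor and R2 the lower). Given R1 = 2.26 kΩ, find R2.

Required fraction k = V_out/V_CC = 0.4168.
R2 = R1 · 0.4168/(1 − 0.4168) = 1.615 kΩ.

R2 ≈ 1.62 kΩ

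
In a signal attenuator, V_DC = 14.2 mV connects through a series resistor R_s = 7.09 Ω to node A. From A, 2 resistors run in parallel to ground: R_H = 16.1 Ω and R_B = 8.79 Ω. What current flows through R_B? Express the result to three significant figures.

I ≈ 0.719 mA

Parallel bank: R_p = 1/(1/16.1 + 1/8.79) = 5.686 Ω.
V_A by voltage divider: V_A = 14.2 × 5.686/(7.09 + 5.686) = 6.320 mV.
Branch current I = V_A/R_B = 6.320/8.79 = 0.7190 mA.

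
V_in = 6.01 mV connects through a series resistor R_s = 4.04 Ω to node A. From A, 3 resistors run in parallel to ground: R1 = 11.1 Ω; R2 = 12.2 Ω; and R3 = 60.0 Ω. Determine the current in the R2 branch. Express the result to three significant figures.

I ≈ 0.280 mA

Combine the parallel branches: R_p = (1/11.1 + 1/12.2 + 1/60.0)⁻¹ = 5.299 Ω.
V_A = 6.01 × 5.299/9.339 = 3.410 mV.
Branch current I = V_A/R2 = 3.410/12.2 = 0.2795 mA.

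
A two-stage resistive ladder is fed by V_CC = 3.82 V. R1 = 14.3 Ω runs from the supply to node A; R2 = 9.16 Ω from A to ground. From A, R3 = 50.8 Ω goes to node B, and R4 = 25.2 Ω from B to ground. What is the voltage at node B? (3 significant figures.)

Looking into the second stage from A: R3 + R4 = 76.00 Ω appears in parallel with R2.
R2 ‖ (R3+R4) = 8.175 Ω.
First divider: V_A = V_CC · 8.175/(14.3 + 8.175) = 1.389 V.
Then the unloaded second divider: V_B = V_A × R4/(R3+R4) = 1.389 × 0.3316 = 0.4607 V.

V_B ≈ 0.461 V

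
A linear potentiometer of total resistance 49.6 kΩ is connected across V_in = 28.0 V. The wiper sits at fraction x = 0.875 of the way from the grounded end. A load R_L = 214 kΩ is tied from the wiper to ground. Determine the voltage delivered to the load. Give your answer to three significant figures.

V_out ≈ 23.9 V

Lower segment x·R_p = 43.40 kΩ; upper segment (1−x)·R_p = 6.200 kΩ.
Lower segment in parallel with the load: 43.40 ‖ 214 = 36.08 kΩ.
Then V_out = V_in · 36.08/(6.200 + 36.08) = 23.89 V.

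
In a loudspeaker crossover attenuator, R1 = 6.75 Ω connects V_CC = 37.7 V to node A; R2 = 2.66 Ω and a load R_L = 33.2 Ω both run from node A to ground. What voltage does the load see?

V_out ≈ 10.1 V

R2 ‖ R_L = (2.66 × 33.2)/(2.66 + 33.2) = 2.463 Ω.
Voltage divider with the loaded lower leg: V_out = 37.7 × 2.463/(6.75 + 2.463) = 37.7 × 0.2673 = 10.08 V.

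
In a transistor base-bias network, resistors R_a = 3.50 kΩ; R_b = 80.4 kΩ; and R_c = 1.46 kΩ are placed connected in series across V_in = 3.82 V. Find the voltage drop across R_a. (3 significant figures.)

V ≈ 0.157 V

Total series resistance ΣR = 3.50 + 80.4 + 1.46 = 85.36 kΩ.
V = V_in · R/ΣR = 3.82 × 0.04100 = 0.1566 V.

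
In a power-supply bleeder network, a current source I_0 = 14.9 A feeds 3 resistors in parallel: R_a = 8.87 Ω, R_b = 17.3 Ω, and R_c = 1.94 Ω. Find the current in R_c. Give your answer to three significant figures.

I ≈ 11.2 A

Total conductance ΣG = 1/8.87 + 1/17.3 + 1/1.94 = 0.6860 (units of 1/Ω).
By the current-divider rule, I = I_0 · G_k/ΣG = 14.9 × 0.7514 = 11.20 A.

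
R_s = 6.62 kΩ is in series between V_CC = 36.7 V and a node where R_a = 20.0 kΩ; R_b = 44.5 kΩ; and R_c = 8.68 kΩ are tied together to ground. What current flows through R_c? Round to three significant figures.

Parallel bank: R_p = 1/(1/20.0 + 1/44.5 + 1/8.68) = 5.328 kΩ.
Node voltage V_A = V_CC · R_p/(R_s + R_p) = 36.7 × 0.4459 = 16.37 V.
Branch current I = V_A/R_c = 16.37/8.68 = 1.885 mA.

I ≈ 1.89 mA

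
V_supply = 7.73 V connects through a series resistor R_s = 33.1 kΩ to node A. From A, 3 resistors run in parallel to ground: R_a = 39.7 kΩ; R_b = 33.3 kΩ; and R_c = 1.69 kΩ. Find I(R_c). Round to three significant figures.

I ≈ 0.204 mA

Combine the parallel branches: R_p = (1/39.7 + 1/33.3 + 1/1.69)⁻¹ = 1.546 kΩ.
Node voltage V_A = V_supply · R_p/(R_s + R_p) = 7.73 × 0.04462 = 0.3449 V.
Branch current I = V_A/R_c = 0.3449/1.69 = 0.2041 mA.
(Equivalently: I_total = 0.2231 mA, then current-divider fraction G_k/ΣG = 0.9146.)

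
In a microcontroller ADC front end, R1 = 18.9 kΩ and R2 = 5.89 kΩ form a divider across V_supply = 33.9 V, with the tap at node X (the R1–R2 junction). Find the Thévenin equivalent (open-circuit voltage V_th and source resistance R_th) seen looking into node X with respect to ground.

V_th ≈ 8.05 V, R_th ≈ 4.49 kΩ

V_th is the unloaded tap voltage: V_supply · R2/(R1+R2) = 33.9 × 0.2376 = 8.054 V.
Zeroing V_supply shorts the top of R1 to ground, so R_th = R1 ‖ R2 = 4.491 kΩ.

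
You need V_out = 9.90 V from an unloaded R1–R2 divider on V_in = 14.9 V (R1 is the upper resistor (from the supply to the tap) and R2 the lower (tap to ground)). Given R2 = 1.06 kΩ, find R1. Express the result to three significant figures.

The divider ratio is R2/(R1+R2) = 9.90/14.9 = 0.6644.
R1 = R2·(1/k − 1) = 1.06 × 0.5051 = 0.5354 kΩ.

R1 ≈ 0.535 kΩ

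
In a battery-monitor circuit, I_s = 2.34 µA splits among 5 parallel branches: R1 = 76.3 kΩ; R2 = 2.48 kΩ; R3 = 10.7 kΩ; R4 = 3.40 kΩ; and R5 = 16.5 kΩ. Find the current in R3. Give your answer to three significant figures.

I ≈ 0.253 µA

Total conductance ΣG = 1/76.3 + 1/2.48 + 1/10.7 + 1/3.40 + 1/16.5 = 0.8645 (units of 1/kΩ).
Current divider: I(R3) = I_s · G_k/ΣG = 2.34 × (0.09346/0.8645) = 2.34 × 0.1081 = 0.2530 µA.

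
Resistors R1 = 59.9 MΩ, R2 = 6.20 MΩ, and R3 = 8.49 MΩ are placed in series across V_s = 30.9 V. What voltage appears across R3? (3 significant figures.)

ΣR = 59.9 + 6.20 + 8.49 = 74.59 MΩ.
Voltage divider: V = V_s · (8.490 / 74.59) = 30.9 × 0.1138 = 3.517 V.

V ≈ 3.52 V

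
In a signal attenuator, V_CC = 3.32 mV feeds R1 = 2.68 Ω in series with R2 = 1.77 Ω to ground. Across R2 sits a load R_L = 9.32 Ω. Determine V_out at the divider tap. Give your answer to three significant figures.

V_out ≈ 1.19 mV

The load sits in parallel with R2, giving an effective lower resistance R2' = R2·R_L/(R2+R_L) = 1.488 Ω.
Voltage divider with the loaded lower leg: V_out = 3.32 × 1.488/(2.68 + 1.488) = 3.32 × 0.3569 = 1.185 mV.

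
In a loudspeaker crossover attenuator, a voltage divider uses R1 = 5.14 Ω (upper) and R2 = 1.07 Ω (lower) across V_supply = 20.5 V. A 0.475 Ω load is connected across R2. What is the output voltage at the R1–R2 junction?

V_out ≈ 1.23 V

First combine the lower leg with the load: R2 ‖ R_L = 0.3290 Ω.
Then V_out = V_supply · R2'/(R1 + R2') = 20.5 × 0.3290/5.469 = 1.233 V.
(Unloaded it would be 3.53 V; the load pulls it down.)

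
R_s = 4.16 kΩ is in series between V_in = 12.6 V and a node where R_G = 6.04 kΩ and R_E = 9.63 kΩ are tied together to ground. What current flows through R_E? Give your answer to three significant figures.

I ≈ 0.617 mA

Combine the parallel branches: R_p = (1/6.04 + 1/9.63)⁻¹ = 3.712 kΩ.
Node voltage V_A = V_in · R_p/(R_s + R_p) = 12.6 × 0.4715 = 5.941 V.
I(R_E) = V_A / R_E = 5.941/9.63 = 0.6170 mA.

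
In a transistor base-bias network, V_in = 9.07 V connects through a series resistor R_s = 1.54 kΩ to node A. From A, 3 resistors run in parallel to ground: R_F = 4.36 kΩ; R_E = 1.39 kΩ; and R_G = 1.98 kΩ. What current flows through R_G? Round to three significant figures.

I ≈ 1.41 mA

Equivalent of the parallel group: R_p = 0.6878 kΩ.
Node voltage V_A = V_in · R_p/(R_s + R_p) = 9.07 × 0.3087 = 2.800 V.
Branch current I = V_A/R_G = 2.800/1.98 = 1.414 mA.
(Equivalently: I_total = 4.071 mA, then current-divider fraction G_k/ΣG = 0.3474.)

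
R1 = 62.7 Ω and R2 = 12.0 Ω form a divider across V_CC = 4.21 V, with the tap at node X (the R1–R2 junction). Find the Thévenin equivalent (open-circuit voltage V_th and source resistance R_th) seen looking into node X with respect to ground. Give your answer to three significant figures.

Open-circuit (no load on X): V_th = V_CC · R2/(R1 + R2) = 4.21 × 12.0/(62.70 + 12.0) = 0.6763 V.
Zeroing V_CC shorts the top of R1 to ground, so R_th = R1 ‖ R2 = 10.07 Ω.

V_th ≈ 0.676 V, R_th ≈ 10.1 Ω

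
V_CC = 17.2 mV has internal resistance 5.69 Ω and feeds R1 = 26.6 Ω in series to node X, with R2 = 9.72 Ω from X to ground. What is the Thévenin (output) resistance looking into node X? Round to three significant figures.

R1' = 5.69 + 26.6 = 32.29 Ω (source resistance + R1).
Looking into X with the source shorted: R_th = R1'·R2/(R1'+R2) = 32.29 × 9.72/42.01 = 7.471 Ω.

R_th ≈ 7.47 Ω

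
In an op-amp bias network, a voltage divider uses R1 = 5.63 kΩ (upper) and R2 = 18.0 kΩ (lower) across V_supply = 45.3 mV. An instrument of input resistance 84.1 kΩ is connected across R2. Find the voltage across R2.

V_out ≈ 32.8 mV

First combine the lower leg with the load: R2 ‖ R_L = 14.83 kΩ.
Voltage divider with the loaded lower leg: V_out = 45.3 × 14.83/(5.63 + 14.83) = 45.3 × 0.7248 = 32.83 mV.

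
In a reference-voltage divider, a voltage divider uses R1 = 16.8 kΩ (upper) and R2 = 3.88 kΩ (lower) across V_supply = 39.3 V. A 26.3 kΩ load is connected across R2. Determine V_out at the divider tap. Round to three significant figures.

V_out ≈ 6.58 V

The load sits in parallel with R2, giving an effective lower resistance R2' = R2·R_L/(R2+R_L) = 3.381 kΩ.
Now apply the divider: V_out = 39.3 × 0.1675 = 6.584 V.
(Unloaded it would be 7.37 V; the load pulls it down.)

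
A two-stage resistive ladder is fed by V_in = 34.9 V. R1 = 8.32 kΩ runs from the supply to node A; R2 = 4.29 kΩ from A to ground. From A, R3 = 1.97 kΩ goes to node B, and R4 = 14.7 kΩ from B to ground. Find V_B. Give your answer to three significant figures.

V_B ≈ 8.95 V

Node A sees R2 in parallel with the series input of stage 2, R3 + R4 = 16.67 kΩ.
R2 ‖ (R3+R4) = 3.412 kΩ.
So V_A = 34.9 × 0.2908 = 10.15 V.
Stage 2 is unloaded, so V_B = V_A · R4/(R3+R4) = 10.15 × 14.7/16.67 = 8.950 V.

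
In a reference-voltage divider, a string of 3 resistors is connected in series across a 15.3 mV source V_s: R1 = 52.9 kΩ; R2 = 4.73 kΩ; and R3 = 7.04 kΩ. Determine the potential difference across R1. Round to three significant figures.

Total series resistance ΣR = 52.9 + 4.73 + 7.04 = 64.67 kΩ.
V = V_s · R/ΣR = 15.3 × 0.8180 = 12.52 mV.

V ≈ 12.5 mV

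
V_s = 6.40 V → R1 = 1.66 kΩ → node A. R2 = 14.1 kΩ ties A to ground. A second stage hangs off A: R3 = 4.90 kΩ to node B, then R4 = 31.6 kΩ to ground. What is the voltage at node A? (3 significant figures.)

Looking into the second stage from A: R3 + R4 = 36.50 kΩ appears in parallel with R2.
R2 ‖ (R3+R4) = 10.17 kΩ.
First divider: V_A = V_s · 10.17/(1.66 + 10.17) = 5.502 V.

V_A ≈ 5.50 V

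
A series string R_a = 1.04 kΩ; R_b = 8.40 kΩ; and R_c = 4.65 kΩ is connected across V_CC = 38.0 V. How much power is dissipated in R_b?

P ≈ 61.1 mW

ΣR = 14.09 kΩ → I = 38.0/14.09 = 2.697 mA.
P(R_b) = I²·R_b = (2.697)² × 8.40 = 61.10 mW.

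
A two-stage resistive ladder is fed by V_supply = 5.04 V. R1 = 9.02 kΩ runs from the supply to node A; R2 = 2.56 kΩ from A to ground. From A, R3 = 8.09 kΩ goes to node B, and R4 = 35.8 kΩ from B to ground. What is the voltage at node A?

The second stage (R3 + R4 = 43.89 kΩ) loads node A in parallel with R2.
R2 ‖ (R3+R4) = 2.419 kΩ.
First divider: V_A = V_supply · 2.419/(9.02 + 2.419) = 1.066 V.

V_A ≈ 1.07 V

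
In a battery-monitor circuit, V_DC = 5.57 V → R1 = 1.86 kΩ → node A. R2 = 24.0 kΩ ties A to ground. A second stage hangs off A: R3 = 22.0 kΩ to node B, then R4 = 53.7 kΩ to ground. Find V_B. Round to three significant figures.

Node A sees R2 in parallel with the series input of stage 2, R3 + R4 = 75.70 kΩ.
Effective lower resistance at A: R2 ‖ 75.70 = 18.22 kΩ.
V_A = 5.57 × 18.22/(1.86 + 18.22) = 5.054 V.
Stage 2 is unloaded, so V_B = V_A · R4/(R3+R4) = 5.054 × 53.7/75.70 = 3.585 V.

V_B ≈ 3.59 V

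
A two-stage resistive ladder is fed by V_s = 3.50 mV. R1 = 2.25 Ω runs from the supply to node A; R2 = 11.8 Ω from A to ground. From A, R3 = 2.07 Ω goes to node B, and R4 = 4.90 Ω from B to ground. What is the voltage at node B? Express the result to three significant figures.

The second stage (R3 + R4 = 6.970 Ω) loads node A in parallel with R2.
R2 ‖ (R3+R4) = 4.382 Ω.
V_A = 3.50 × 4.382/(2.25 + 4.382) = 2.313 mV.
V_B = V_A × 0.7030 = 1.626 mV.

V_B ≈ 1.63 mV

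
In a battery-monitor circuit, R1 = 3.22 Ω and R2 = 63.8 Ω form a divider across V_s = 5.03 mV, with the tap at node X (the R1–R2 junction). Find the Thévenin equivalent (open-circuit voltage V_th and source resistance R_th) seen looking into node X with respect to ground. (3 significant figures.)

V_th ≈ 4.79 mV, R_th ≈ 3.07 Ω

Open-circuit (no load on X): V_th = V_s · R2/(R1 + R2) = 5.03 × 63.8/(3.220 + 63.8) = 4.788 mV.
With V_s suppressed (replaced by a short), R_th = R1 ‖ R2 = (3.220 × 63.8)/(3.220 + 63.8) = 3.065 Ω.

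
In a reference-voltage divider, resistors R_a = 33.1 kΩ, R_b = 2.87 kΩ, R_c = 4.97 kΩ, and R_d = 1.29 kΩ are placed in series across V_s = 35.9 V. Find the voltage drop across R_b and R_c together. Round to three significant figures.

V ≈ 6.66 V

Total series resistance ΣR = 33.1 + 2.87 + 4.97 + 1.29 = 42.23 kΩ.
R_{R_b..R_c} = 2.87 + 4.97 = 7.840 kΩ.
Voltage divider: V = V_s · (7.840 / 42.23) = 35.9 × 0.1857 = 6.665 V.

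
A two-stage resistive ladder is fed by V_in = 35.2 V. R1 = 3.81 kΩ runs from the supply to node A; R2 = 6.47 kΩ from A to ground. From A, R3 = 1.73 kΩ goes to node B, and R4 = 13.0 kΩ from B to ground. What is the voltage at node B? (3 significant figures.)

V_B ≈ 16.8 V

The second stage (R3 + R4 = 14.73 kΩ) loads node A in parallel with R2.
R2 ‖ (R3+R4) = 4.495 kΩ.
V_A = 35.2 × 4.495/(3.81 + 4.495) = 19.05 V.
Then the unloaded second divider: V_B = V_A × R4/(R3+R4) = 19.05 × 0.8826 = 16.81 V.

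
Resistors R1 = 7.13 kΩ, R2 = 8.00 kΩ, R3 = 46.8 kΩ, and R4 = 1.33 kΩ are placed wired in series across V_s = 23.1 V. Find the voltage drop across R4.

V ≈ 0.486 V

Series total: ΣR = 7.13 + 8.00 + 46.8 + 1.33 = 63.26 kΩ.
By the voltage-divider rule, V = 23.1 × 1.330/63.26 = 0.4857 V.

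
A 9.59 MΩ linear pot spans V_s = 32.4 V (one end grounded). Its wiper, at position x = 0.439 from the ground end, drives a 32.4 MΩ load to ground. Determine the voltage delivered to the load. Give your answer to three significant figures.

The pot divides into 5.380 MΩ above the wiper and 4.210 MΩ below.
Lower segment in parallel with the load: 4.210 ‖ 32.4 = 3.726 MΩ.
Then V_out = V_s · 3.726/(5.380 + 3.726) = 13.26 V.

V_out ≈ 13.3 V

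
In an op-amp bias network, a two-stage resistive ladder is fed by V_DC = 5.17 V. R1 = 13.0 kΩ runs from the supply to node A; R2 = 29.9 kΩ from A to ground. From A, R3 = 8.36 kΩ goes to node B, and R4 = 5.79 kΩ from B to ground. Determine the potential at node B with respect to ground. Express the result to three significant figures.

V_B ≈ 0.899 V

Node A sees R2 in parallel with the series input of stage 2, R3 + R4 = 14.15 kΩ.
R2 ‖ (R3+R4) = 9.605 kΩ.
So V_A = 5.17 × 0.4249 = 2.197 V.
Stage 2 is unloaded, so V_B = V_A · R4/(R3+R4) = 2.197 × 5.79/14.15 = 0.8989 V.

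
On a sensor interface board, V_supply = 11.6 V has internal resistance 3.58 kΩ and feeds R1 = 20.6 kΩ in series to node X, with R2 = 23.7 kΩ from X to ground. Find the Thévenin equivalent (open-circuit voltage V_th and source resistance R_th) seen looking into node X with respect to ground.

V_th ≈ 5.74 V, R_th ≈ 12.0 kΩ

R1' = 3.58 + 20.6 = 24.18 kΩ (source resistance + R1).
With X open, the divider is unloaded: V_th = 11.6 × 23.7/47.88 = 5.742 V.
With V_supply suppressed (replaced by a short), R_th = R1' ‖ R2 = (24.18 × 23.7)/(24.18 + 23.7) = 11.97 kΩ.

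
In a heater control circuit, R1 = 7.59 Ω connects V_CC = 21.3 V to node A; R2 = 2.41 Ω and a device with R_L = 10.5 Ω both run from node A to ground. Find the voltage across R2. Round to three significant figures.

V_out ≈ 4.37 V

The load sits in parallel with R2, giving an effective lower resistance R2' = R2·R_L/(R2+R_L) = 1.960 Ω.
Now apply the divider: V_out = 21.3 × 0.2052 = 4.372 V.
(Unloaded it would be 5.13 V; the load pulls it down.)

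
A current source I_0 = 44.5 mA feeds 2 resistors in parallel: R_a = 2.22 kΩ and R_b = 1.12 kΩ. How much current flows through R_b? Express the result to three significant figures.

I ≈ 29.6 mA

With just two branches, the current splits inversely with resistance.
So I = 44.5 × 2.22/3.340 = 29.58 mA.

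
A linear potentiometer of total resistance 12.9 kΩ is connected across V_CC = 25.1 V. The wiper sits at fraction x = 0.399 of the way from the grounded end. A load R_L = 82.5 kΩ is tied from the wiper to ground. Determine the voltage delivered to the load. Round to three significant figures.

V_out ≈ 9.65 V

The pot divides into 7.753 kΩ above the wiper and 5.147 kΩ below.
(x·R_p) ‖ R_L = 4.845 kΩ.
V_out = 25.1 × 4.845/(7.753 + 4.845) = 9.653 V.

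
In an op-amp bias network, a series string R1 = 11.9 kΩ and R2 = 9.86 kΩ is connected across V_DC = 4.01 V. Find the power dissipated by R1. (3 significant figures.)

ΣR = 21.76 kΩ → I = 4.01/21.76 = 0.1843 mA.
V(R1) = I·R = 2.193 V; P = V·I = 2.193 × 0.1843 = 0.4041 mW.

P ≈ 0.404 mW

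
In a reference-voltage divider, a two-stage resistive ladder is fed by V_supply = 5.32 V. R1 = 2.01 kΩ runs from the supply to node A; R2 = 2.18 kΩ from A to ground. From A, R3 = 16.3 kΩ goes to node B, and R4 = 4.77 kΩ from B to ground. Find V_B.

Looking into the second stage from A: R3 + R4 = 21.07 kΩ appears in parallel with R2.
Effective lower resistance at A: R2 ‖ 21.07 = 1.976 kΩ.
So V_A = 5.32 × 0.4957 = 2.637 V.
V_B = V_A × 0.2264 = 0.5970 V.

V_B ≈ 0.597 V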